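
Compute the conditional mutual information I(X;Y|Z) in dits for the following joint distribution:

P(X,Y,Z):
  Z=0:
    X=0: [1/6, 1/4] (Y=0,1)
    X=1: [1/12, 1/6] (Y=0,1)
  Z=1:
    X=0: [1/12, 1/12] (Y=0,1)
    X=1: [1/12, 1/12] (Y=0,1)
0.0006 dits

Conditional mutual information: I(X;Y|Z) = H(X|Z) + H(Y|Z) - H(X,Y|Z)

H(Z) = 0.2764
H(X,Z) = 0.5683 → H(X|Z) = 0.2919
H(Y,Z) = 0.5683 → H(Y|Z) = 0.2919
H(X,Y,Z) = 0.8596 → H(X,Y|Z) = 0.5831

I(X;Y|Z) = 0.2919 + 0.2919 - 0.5831 = 0.0006 dits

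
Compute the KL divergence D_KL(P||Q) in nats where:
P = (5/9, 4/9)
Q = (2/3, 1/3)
0.0266 nats

KL divergence: D_KL(P||Q) = Σ p(x) log(p(x)/q(x))

Computing term by term:
  x=0: 5/9 × log_e[(5/9)/(2/3)] = 5/9 × -0.1823 = -0.1013
  x=1: 4/9 × log_e[(4/9)/(1/3)] = 4/9 × 0.2877 = 0.1279

D_KL(P||Q) = 0.0266 nats

Note: KL divergence is always non-negative and equals 0 iff P = Q.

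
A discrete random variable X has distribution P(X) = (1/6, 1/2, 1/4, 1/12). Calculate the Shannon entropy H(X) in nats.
1.1988 nats

Shannon entropy is H(X) = -Σ p(x) log p(x).

For P = (1/6, 1/2, 1/4, 1/12):
H = -1/6 × log_e(1/6) -1/2 × log_e(1/2) -1/4 × log_e(1/4) -1/12 × log_e(1/12)
H = 1.1988 nats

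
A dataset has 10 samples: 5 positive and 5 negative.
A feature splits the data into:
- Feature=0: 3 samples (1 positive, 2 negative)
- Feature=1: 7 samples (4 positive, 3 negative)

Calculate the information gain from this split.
0.0349 bits

Information Gain = H(Y) - H(Y|Feature)

Before split:
P(positive) = 5/10 = 0.5000
H(Y) = 1.0000 bits

After split:
Feature=0: H = 0.9183 bits (weight = 3/10)
Feature=1: H = 0.9852 bits (weight = 7/10)
H(Y|Feature) = (3/10)×0.9183 + (7/10)×0.9852 = 0.9651 bits

Information Gain = 1.0000 - 0.9651 = 0.0349 bits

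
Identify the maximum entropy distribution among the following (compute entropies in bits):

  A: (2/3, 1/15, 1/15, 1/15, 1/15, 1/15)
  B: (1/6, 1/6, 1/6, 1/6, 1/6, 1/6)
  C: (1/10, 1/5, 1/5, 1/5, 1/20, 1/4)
B

For a discrete distribution over n outcomes, entropy is maximized by the uniform distribution.

Computing entropies:
H(A) = 1.6923 bits
H(B) = 2.5850 bits
H(C) = 2.4414 bits

The uniform distribution (where all probabilities equal 1/6) achieves the maximum entropy of log_2(6) = 2.5850 bits.

Distribution B has the highest entropy.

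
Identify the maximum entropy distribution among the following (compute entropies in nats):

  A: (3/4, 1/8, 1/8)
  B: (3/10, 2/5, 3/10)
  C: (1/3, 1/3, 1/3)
C

For a discrete distribution over n outcomes, entropy is maximized by the uniform distribution.

Computing entropies:
H(A) = 0.7356 nats
H(B) = 1.0889 nats
H(C) = 1.0986 nats

The uniform distribution (where all probabilities equal 1/3) achieves the maximum entropy of log_e(3) = 1.0986 nats.

Distribution C has the highest entropy.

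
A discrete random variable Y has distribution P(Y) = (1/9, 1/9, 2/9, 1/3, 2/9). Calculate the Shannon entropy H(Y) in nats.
1.5230 nats

Shannon entropy is H(X) = -Σ p(x) log p(x).

For P = (1/9, 1/9, 2/9, 1/3, 2/9):
H = -1/9 × log_e(1/9) -1/9 × log_e(1/9) -2/9 × log_e(2/9) -1/3 × log_e(1/3) -2/9 × log_e(2/9)
H = 1.5230 nats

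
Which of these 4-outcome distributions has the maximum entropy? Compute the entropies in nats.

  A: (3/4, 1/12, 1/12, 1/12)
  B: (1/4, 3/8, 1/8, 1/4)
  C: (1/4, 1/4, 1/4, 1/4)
C

For a discrete distribution over n outcomes, entropy is maximized by the uniform distribution.

Computing entropies:
H(A) = 0.8370 nats
H(B) = 1.3209 nats
H(C) = 1.3863 nats

The uniform distribution (where all probabilities equal 1/4) achieves the maximum entropy of log_e(4) = 1.3863 nats.

Distribution C has the highest entropy.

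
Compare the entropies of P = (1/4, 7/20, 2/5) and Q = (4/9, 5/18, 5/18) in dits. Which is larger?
P

Computing entropies in dits:
H(P) = 0.4693
H(Q) = 0.4656

Distribution P has higher entropy.

Intuition: The distribution closer to uniform (more spread out) has higher entropy.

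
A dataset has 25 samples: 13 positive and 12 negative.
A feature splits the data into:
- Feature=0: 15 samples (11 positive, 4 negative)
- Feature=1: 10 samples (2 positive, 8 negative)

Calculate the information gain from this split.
0.2081 bits

Information Gain = H(Y) - H(Y|Feature)

Before split:
P(positive) = 13/25 = 0.5200
H(Y) = 0.9988 bits

After split:
Feature=0: H = 0.8366 bits (weight = 15/25)
Feature=1: H = 0.7219 bits (weight = 10/25)
H(Y|Feature) = (15/25)×0.8366 + (10/25)×0.7219 = 0.7908 bits

Information Gain = 0.9988 - 0.7908 = 0.2081 bits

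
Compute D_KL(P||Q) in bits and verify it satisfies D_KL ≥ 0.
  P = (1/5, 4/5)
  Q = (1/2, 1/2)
0.2781 bits

KL divergence satisfies the Gibbs inequality: D_KL(P||Q) ≥ 0 for all distributions P, Q.

D_KL(P||Q) = Σ p(x) log(p(x)/q(x))
Term by term:
  x=0: 1/5 × log_2[(1/5)/(1/2)] = -0.2644
  x=1: 4/5 × log_2[(4/5)/(1/2)] = 0.5425
D_KL(P||Q) = 0.2781 bits

D_KL(P||Q) = 0.2781 ≥ 0 ✓

This non-negativity is a fundamental property: relative entropy cannot be negative because it measures how different Q is from P.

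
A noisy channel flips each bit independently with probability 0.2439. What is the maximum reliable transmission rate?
0.1985 bits

For a binary symmetric channel (BSC) with error probability p:
Capacity C = 1 - H(p) bits per symbol

where H(p) = -p log₂(p) - (1-p) log₂(1-p) is the binary entropy function.

H(0.2439) = 0.8015 bits
C = 1 - 0.8015 = 0.1985 bits per symbol

This means we can reliably transmit up to 0.1985 bits of information per channel use.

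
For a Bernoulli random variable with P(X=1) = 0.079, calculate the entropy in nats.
0.2763 nats

The binary entropy function is:
H(p) = -p log(p) - (1-p) log(1-p)

H(0.079) = -0.079 × log_e(0.079) - 0.921 × log_e(0.921)
H(0.079) = 0.2763 nats

Note: Binary entropy is maximized at p=0.5 (H=1 bit) and minimized at p=0 or p=1 (H=0).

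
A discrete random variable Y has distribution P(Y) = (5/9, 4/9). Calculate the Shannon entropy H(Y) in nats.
0.6870 nats

Shannon entropy is H(X) = -Σ p(x) log p(x).

For P = (5/9, 4/9):
H = -5/9 × log_e(5/9) -4/9 × log_e(4/9)
H = 0.6870 nats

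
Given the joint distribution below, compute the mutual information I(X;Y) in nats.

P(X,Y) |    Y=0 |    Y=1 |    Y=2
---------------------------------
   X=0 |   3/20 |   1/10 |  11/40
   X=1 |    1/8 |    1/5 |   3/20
0.0355 nats

Mutual information: I(X;Y) = H(X) + H(Y) - H(X,Y)

Marginals:
P(X) = (21/40, 19/40), H(X) = 0.6919 nats
P(Y) = (11/40, 3/10, 17/40), H(Y) = 1.0799 nats

Joint entropy: H(X,Y) = 1.7362 nats

I(X;Y) = 0.6919 + 1.0799 - 1.7362 = 0.0355 nats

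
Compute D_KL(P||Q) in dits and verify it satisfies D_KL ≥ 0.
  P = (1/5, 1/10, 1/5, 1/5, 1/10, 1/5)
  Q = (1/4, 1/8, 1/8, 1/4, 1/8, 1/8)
0.0235 dits

KL divergence satisfies the Gibbs inequality: D_KL(P||Q) ≥ 0 for all distributions P, Q.

D_KL(P||Q) = Σ p(x) log(p(x)/q(x))
Term by term:
  x=0: 1/5 × log_10[(1/5)/(1/4)] = -0.0194
  x=1: 1/10 × log_10[(1/10)/(1/8)] = -0.0097
  x=2: 1/5 × log_10[(1/5)/(1/8)] = 0.0408
  x=3: 1/5 × log_10[(1/5)/(1/4)] = -0.0194
  x=4: 1/10 × log_10[(1/10)/(1/8)] = -0.0097
  x=5: 1/5 × log_10[(1/5)/(1/8)] = 0.0408
D_KL(P||Q) = 0.0235 dits

D_KL(P||Q) = 0.0235 ≥ 0 ✓

This non-negativity is a fundamental property: relative entropy cannot be negative because it measures how different Q is from P.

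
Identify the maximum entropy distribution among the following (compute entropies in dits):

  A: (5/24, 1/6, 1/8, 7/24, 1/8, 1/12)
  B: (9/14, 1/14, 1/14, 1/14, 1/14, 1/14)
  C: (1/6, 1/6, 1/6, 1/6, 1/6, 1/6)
C

For a discrete distribution over n outcomes, entropy is maximized by the uniform distribution.

Computing entropies:
H(A) = 0.7434 dits
H(B) = 0.5327 dits
H(C) = 0.7782 dits

The uniform distribution (where all probabilities equal 1/6) achieves the maximum entropy of log_10(6) = 0.7782 dits.

Distribution C has the highest entropy.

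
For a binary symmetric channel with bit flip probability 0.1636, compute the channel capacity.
0.3571 bits

For a binary symmetric channel (BSC) with error probability p:
Capacity C = 1 - H(p) bits per symbol

where H(p) = -p log₂(p) - (1-p) log₂(1-p) is the binary entropy function.

H(0.1636) = 0.6429 bits
C = 1 - 0.6429 = 0.3571 bits per symbol

This means we can reliably transmit up to 0.3571 bits of information per channel use.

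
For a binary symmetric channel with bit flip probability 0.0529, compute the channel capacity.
0.7014 bits

For a binary symmetric channel (BSC) with error probability p:
Capacity C = 1 - H(p) bits per symbol

where H(p) = -p log₂(p) - (1-p) log₂(1-p) is the binary entropy function.

H(0.0529) = 0.2986 bits
C = 1 - 0.2986 = 0.7014 bits per symbol

This means we can reliably transmit up to 0.7014 bits of information per channel use.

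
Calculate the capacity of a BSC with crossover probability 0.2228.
0.2348 bits

For a binary symmetric channel (BSC) with error probability p:
Capacity C = 1 - H(p) bits per symbol

where H(p) = -p log₂(p) - (1-p) log₂(1-p) is the binary entropy function.

H(0.2228) = 0.7652 bits
C = 1 - 0.7652 = 0.2348 bits per symbol

This means we can reliably transmit up to 0.2348 bits of information per channel use.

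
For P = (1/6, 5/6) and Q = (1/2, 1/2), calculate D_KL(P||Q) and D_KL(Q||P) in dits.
D_KL(P||Q) = 0.1054, D_KL(Q||P) = 0.1276

KL divergence is not symmetric: D_KL(P||Q) ≠ D_KL(Q||P) in general.

D_KL(P||Q) = 0.1054 dits
D_KL(Q||P) = 0.1276 dits

No, they are not equal!

This asymmetry is why KL divergence is not a true distance metric.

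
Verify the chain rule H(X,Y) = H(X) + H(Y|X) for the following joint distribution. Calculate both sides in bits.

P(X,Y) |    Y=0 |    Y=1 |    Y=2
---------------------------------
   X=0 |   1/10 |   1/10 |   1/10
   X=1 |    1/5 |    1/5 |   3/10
H(X,Y) = 2.4464, H(X) = 0.8813, H(Y|X) = 1.5651 (all in bits)

Chain rule: H(X,Y) = H(X) + H(Y|X)

Left side — joint entropy directly:
H(X,Y) = -Σ p(x,y) log p(x,y) = 2.4464 bits

Right side — compute H(Y|X) from the conditional distributions:
P(X) = (3/10, 7/10), so H(X) = 0.8813 bits
H(Y|X) = Σ_x P(X=x) · H(Y|X=x):
  P(Y|X=0) = (1/3, 1/3, 1/3), H(Y|X=0) = 1.5850, weight P(X=0) = 3/10
  P(Y|X=1) = (2/7, 2/7, 3/7), H(Y|X=1) = 1.5567, weight P(X=1) = 7/10
H(Y|X) = 1.5651 bits

H(X) + H(Y|X) = 0.8813 + 1.5651 = 2.4464 bits

Both sides equal 2.4464 bits. ✓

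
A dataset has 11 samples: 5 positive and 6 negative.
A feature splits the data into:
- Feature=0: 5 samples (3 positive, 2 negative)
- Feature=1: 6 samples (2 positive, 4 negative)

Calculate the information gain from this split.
0.0518 bits

Information Gain = H(Y) - H(Y|Feature)

Before split:
P(positive) = 5/11 = 0.4545
H(Y) = 0.9940 bits

After split:
Feature=0: H = 0.9710 bits (weight = 5/11)
Feature=1: H = 0.9183 bits (weight = 6/11)
H(Y|Feature) = (5/11)×0.9710 + (6/11)×0.9183 = 0.9422 bits

Information Gain = 0.9940 - 0.9422 = 0.0518 bits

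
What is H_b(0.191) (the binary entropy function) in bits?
0.7036 bits

The binary entropy function is:
H(p) = -p log(p) - (1-p) log(1-p)

H(0.191) = -0.191 × log_2(0.191) - 0.809 × log_2(0.809)
H(0.191) = 0.7036 bits

Note: Binary entropy is maximized at p=0.5 (H=1 bit) and minimized at p=0 or p=1 (H=0).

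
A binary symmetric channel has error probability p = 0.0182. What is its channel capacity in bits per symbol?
0.8688 bits

For a binary symmetric channel (BSC) with error probability p:
Capacity C = 1 - H(p) bits per symbol

where H(p) = -p log₂(p) - (1-p) log₂(1-p) is the binary entropy function.

H(0.0182) = 0.1312 bits
C = 1 - 0.1312 = 0.8688 bits per symbol

This means we can reliably transmit up to 0.8688 bits of information per channel use.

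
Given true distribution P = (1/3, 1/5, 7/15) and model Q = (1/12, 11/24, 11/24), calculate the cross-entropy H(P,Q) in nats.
1.3484 nats

Cross-entropy: H(P,Q) = -Σ p(x) log q(x)

Alternatively: H(P,Q) = H(P) + D_KL(P||Q)
H(P) = 1.0438 nats
D_KL(P||Q) = 0.3047 nats

H(P,Q) = 1.0438 + 0.3047 = 1.3484 nats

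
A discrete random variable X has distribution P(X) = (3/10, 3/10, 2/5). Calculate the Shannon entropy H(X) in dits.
0.4729 dits

Shannon entropy is H(X) = -Σ p(x) log p(x).

For P = (3/10, 3/10, 2/5):
H = -3/10 × log_10(3/10) -3/10 × log_10(3/10) -2/5 × log_10(2/5)
H = 0.4729 dits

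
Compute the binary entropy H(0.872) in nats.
0.3826 nats

The binary entropy function is:
H(p) = -p log(p) - (1-p) log(1-p)

H(0.872) = -0.872 × log_e(0.872) - 0.128 × log_e(0.128)
H(0.872) = 0.3826 nats

Note: Binary entropy is maximized at p=0.5 (H=1 bit) and minimized at p=0 or p=1 (H=0).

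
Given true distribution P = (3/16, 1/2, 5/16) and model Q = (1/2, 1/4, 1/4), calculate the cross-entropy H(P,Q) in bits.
1.8125 bits

Cross-entropy: H(P,Q) = -Σ p(x) log q(x)

Alternatively: H(P,Q) = H(P) + D_KL(P||Q)
H(P) = 1.4772 bits
D_KL(P||Q) = 0.3353 bits

H(P,Q) = 1.4772 + 0.3353 = 1.8125 bits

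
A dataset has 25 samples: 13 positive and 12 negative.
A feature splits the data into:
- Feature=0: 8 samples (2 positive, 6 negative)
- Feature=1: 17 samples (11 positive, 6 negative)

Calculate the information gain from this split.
0.1023 bits

Information Gain = H(Y) - H(Y|Feature)

Before split:
P(positive) = 13/25 = 0.5200
H(Y) = 0.9988 bits

After split:
Feature=0: H = 0.8113 bits (weight = 8/25)
Feature=1: H = 0.9367 bits (weight = 17/25)
H(Y|Feature) = (8/25)×0.8113 + (17/25)×0.9367 = 0.8965 bits

Information Gain = 0.9988 - 0.8965 = 0.1023 bits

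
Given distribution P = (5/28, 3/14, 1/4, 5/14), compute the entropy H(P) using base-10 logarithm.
0.5872 dits

Shannon entropy is H(X) = -Σ p(x) log p(x).

For P = (5/28, 3/14, 1/4, 5/14):
H = -5/28 × log_10(5/28) -3/14 × log_10(3/14) -1/4 × log_10(1/4) -5/14 × log_10(5/14)
H = 0.5872 dits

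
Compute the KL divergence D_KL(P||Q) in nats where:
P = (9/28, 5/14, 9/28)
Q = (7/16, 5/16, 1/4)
0.0294 nats

KL divergence: D_KL(P||Q) = Σ p(x) log(p(x)/q(x))

Computing term by term:
  x=0: 9/28 × log_e[(9/28)/(7/16)] = 9/28 × -0.3083 = -0.0991
  x=1: 5/14 × log_e[(5/14)/(5/16)] = 5/14 × 0.1335 = 0.0477
  x=2: 9/28 × log_e[(9/28)/(1/4)] = 9/28 × 0.2513 = 0.0808

D_KL(P||Q) = 0.0294 nats

Note: KL divergence is always non-negative and equals 0 iff P = Q.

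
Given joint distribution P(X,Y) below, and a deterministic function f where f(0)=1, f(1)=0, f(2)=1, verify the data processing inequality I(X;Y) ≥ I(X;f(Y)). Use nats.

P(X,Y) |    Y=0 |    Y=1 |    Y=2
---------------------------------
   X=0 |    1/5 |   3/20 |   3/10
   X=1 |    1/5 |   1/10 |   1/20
I(X;Y) = 0.0584, I(X;f(Y)) = 0.0018, inequality holds: 0.0584 ≥ 0.0018

Data Processing Inequality: For any Markov chain X → Y → Z, we have I(X;Y) ≥ I(X;Z).

Here Z = f(Y) is a deterministic function of Y, forming X → Y → Z.

Original I(X;Y) = 0.0584 nats

After applying f:
P(X,Z) where Z=f(Y):
- P(X,Z=0) = P(X,Y=1)
- P(X,Z=1) = P(X,Y=0) + P(X,Y=2)

I(X;Z) = I(X;f(Y)) = 0.0018 nats

Verification: 0.0584 ≥ 0.0018 ✓

Information cannot be created by processing; the function f can only lose information about X.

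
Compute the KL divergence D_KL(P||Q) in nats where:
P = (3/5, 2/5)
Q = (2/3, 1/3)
0.0097 nats

KL divergence: D_KL(P||Q) = Σ p(x) log(p(x)/q(x))

Computing term by term:
  x=0: 3/5 × log_e[(3/5)/(2/3)] = 3/5 × -0.1054 = -0.0632
  x=1: 2/5 × log_e[(2/5)/(1/3)] = 2/5 × 0.1823 = 0.0729

D_KL(P||Q) = 0.0097 nats

Note: KL divergence is always non-negative and equals 0 iff P = Q.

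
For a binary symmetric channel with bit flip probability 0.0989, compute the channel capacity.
0.5345 bits

For a binary symmetric channel (BSC) with error probability p:
Capacity C = 1 - H(p) bits per symbol

where H(p) = -p log₂(p) - (1-p) log₂(1-p) is the binary entropy function.

H(0.0989) = 0.4655 bits
C = 1 - 0.4655 = 0.5345 bits per symbol

This means we can reliably transmit up to 0.5345 bits of information per channel use.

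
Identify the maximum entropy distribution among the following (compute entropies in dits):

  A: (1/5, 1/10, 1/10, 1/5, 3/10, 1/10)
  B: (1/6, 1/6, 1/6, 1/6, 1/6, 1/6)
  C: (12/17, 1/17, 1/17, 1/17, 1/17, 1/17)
B

For a discrete distribution over n outcomes, entropy is maximized by the uniform distribution.

Computing entropies:
H(A) = 0.7365 dits
H(B) = 0.7782 dits
H(C) = 0.4687 dits

The uniform distribution (where all probabilities equal 1/6) achieves the maximum entropy of log_10(6) = 0.7782 dits.

Distribution B has the highest entropy.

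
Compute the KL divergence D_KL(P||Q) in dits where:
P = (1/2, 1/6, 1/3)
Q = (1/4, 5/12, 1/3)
0.0842 dits

KL divergence: D_KL(P||Q) = Σ p(x) log(p(x)/q(x))

Computing term by term:
  x=0: 1/2 × log_10[(1/2)/(1/4)] = 1/2 × 0.3010 = 0.1505
  x=1: 1/6 × log_10[(1/6)/(5/12)] = 1/6 × -0.3979 = -0.0663
  x=2: 1/3 × log_10[(1/3)/(1/3)] = 1/3 × 0.0000 = 0.0000

D_KL(P||Q) = 0.0842 dits

Note: KL divergence is always non-negative and equals 0 iff P = Q.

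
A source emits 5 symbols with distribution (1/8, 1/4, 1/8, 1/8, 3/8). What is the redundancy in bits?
0.1663 bits

Redundancy measures how far a source is from maximum entropy:
R = H_max - H(X)

Maximum entropy for 5 symbols: H_max = log_2(5) = 2.3219 bits
Actual entropy: H(X) = 2.1556 bits
Redundancy: R = 2.3219 - 2.1556 = 0.1663 bits

This redundancy represents potential for compression: the source could be compressed by 0.1663 bits per symbol.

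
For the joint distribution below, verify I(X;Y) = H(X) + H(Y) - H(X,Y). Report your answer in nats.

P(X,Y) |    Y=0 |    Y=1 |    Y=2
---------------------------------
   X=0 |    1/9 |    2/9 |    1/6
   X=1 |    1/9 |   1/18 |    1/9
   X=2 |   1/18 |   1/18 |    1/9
I(X;Y) = 0.0348 nats

Mutual information has multiple equivalent forms:
- I(X;Y) = H(X) - H(X|Y)
- I(X;Y) = H(Y) - H(Y|X)
- I(X;Y) = H(X) + H(Y) - H(X,Y)

Computing all quantities:
H(X) = 1.0366, H(Y) = 1.0893, H(X,Y) = 2.0911
H(X|Y) = 1.0018, H(Y|X) = 1.0545

Verification:
H(X) - H(X|Y) = 1.0366 - 1.0018 = 0.0348
H(Y) - H(Y|X) = 1.0893 - 1.0545 = 0.0348
H(X) + H(Y) - H(X,Y) = 1.0366 + 1.0893 - 2.0911 = 0.0348

All forms give I(X;Y) = 0.0348 nats. ✓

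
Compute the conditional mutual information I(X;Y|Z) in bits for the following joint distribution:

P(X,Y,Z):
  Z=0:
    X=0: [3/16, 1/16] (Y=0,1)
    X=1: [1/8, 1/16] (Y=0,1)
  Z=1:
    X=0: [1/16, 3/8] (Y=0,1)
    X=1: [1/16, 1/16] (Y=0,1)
0.0486 bits

Conditional mutual information: I(X;Y|Z) = H(X|Z) + H(Y|Z) - H(X,Y|Z)

H(Z) = 0.9887
H(X,Z) = 1.8496 → H(X|Z) = 0.8609
H(Y,Z) = 1.7962 → H(Y|Z) = 0.8075
H(X,Y,Z) = 2.6085 → H(X,Y|Z) = 1.6198

I(X;Y|Z) = 0.8609 + 0.8075 - 1.6198 = 0.0486 bits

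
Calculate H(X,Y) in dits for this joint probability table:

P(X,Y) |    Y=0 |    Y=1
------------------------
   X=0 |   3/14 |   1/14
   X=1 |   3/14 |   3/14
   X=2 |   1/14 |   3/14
0.7372 dits

Joint entropy is H(X,Y) = -Σ_{x,y} p(x,y) log p(x,y).

Summing over all non-zero entries:
H(X,Y) = -[3/14·log_10(3/14) + 1/14·log_10(1/14) + 3/14·log_10(3/14) + 3/14·log_10(3/14) + 1/14·log_10(1/14) + 3/14·log_10(3/14)]
H(X,Y) = 0.7372 dits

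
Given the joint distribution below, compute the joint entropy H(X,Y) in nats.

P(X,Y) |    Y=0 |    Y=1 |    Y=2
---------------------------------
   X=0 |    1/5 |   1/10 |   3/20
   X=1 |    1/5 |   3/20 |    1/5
1.7651 nats

Joint entropy is H(X,Y) = -Σ_{x,y} p(x,y) log p(x,y).

Summing over all non-zero entries:
H(X,Y) = -[1/5·log_e(1/5) + 1/10·log_e(1/10) + 3/20·log_e(3/20) + 1/5·log_e(1/5) + 3/20·log_e(3/20) + 1/5·log_e(1/5)]
H(X,Y) = 1.7651 nats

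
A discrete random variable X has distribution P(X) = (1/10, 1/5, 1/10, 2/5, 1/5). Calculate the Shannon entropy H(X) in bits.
2.1219 bits

Shannon entropy is H(X) = -Σ p(x) log p(x).

For P = (1/10, 1/5, 1/10, 2/5, 1/5):
H = -1/10 × log_2(1/10) -1/5 × log_2(1/5) -1/10 × log_2(1/10) -2/5 × log_2(2/5) -1/5 × log_2(1/5)
H = 2.1219 bits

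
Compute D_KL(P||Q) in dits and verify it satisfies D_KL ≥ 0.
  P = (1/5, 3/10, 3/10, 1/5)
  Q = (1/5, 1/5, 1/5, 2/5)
0.0454 dits

KL divergence satisfies the Gibbs inequality: D_KL(P||Q) ≥ 0 for all distributions P, Q.

D_KL(P||Q) = Σ p(x) log(p(x)/q(x))
Term by term:
  x=0: 1/5 × log_10[(1/5)/(1/5)] = 0.0000
  x=1: 3/10 × log_10[(3/10)/(1/5)] = 0.0528
  x=2: 3/10 × log_10[(3/10)/(1/5)] = 0.0528
  x=3: 1/5 × log_10[(1/5)/(2/5)] = -0.0602
D_KL(P||Q) = 0.0454 dits

D_KL(P||Q) = 0.0454 ≥ 0 ✓

This non-negativity is a fundamental property: relative entropy cannot be negative because it measures how different Q is from P.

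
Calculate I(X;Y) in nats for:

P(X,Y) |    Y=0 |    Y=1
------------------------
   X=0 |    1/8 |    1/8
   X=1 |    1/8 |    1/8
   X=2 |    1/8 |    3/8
0.0338 nats

Mutual information: I(X;Y) = H(X) + H(Y) - H(X,Y)

Marginals:
P(X) = (1/4, 1/4, 1/2), H(X) = 1.0397 nats
P(Y) = (3/8, 5/8), H(Y) = 0.6616 nats

Joint entropy: H(X,Y) = 1.6675 nats

I(X;Y) = 1.0397 + 0.6616 - 1.6675 = 0.0338 nats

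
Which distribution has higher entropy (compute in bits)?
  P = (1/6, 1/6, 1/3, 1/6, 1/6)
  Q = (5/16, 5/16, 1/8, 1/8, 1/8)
P

Computing entropies in bits:
H(P) = 2.2516
H(Q) = 2.1738

Distribution P has higher entropy.

Intuition: The distribution closer to uniform (more spread out) has higher entropy.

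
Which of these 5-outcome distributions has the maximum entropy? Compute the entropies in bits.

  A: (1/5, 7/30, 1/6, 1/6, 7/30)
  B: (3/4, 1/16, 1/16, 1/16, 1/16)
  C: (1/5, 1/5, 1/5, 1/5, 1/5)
C

For a discrete distribution over n outcomes, entropy is maximized by the uniform distribution.

Computing entropies:
H(A) = 2.3058 bits
H(B) = 1.3113 bits
H(C) = 2.3219 bits

The uniform distribution (where all probabilities equal 1/5) achieves the maximum entropy of log_2(5) = 2.3219 bits.

Distribution C has the highest entropy.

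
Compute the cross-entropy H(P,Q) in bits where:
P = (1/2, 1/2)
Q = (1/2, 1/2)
1.0000 bits

Cross-entropy: H(P,Q) = -Σ p(x) log q(x)

Alternatively: H(P,Q) = H(P) + D_KL(P||Q)
H(P) = 1.0000 bits
D_KL(P||Q) = 0.0000 bits

H(P,Q) = 1.0000 + 0.0000 = 1.0000 bits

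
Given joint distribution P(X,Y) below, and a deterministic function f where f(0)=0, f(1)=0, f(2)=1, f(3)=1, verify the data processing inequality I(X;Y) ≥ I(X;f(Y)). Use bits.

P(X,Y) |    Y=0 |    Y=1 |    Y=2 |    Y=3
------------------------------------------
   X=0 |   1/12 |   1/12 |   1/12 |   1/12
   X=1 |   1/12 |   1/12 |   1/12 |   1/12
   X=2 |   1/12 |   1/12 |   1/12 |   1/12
I(X;Y) = 0.0000, I(X;f(Y)) = 0.0000, inequality holds: 0.0000 ≥ 0.0000

Data Processing Inequality: For any Markov chain X → Y → Z, we have I(X;Y) ≥ I(X;Z).

Here Z = f(Y) is a deterministic function of Y, forming X → Y → Z.

Original I(X;Y) = 0.0000 bits

After applying f:
P(X,Z) where Z=f(Y):
- P(X,Z=0) = P(X,Y=0) + P(X,Y=1)
- P(X,Z=1) = P(X,Y=2) + P(X,Y=3)

I(X;Z) = I(X;f(Y)) = 0.0000 bits

Verification: 0.0000 ≥ 0.0000 ✓

Information cannot be created by processing; the function f can only lose information about X.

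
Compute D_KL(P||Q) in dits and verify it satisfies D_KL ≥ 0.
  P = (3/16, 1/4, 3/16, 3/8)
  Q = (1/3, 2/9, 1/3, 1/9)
0.1172 dits

KL divergence satisfies the Gibbs inequality: D_KL(P||Q) ≥ 0 for all distributions P, Q.

D_KL(P||Q) = Σ p(x) log(p(x)/q(x))
Term by term:
  x=0: 3/16 × log_10[(3/16)/(1/3)] = -0.0469
  x=1: 1/4 × log_10[(1/4)/(2/9)] = 0.0128
  x=2: 3/16 × log_10[(3/16)/(1/3)] = -0.0469
  x=3: 3/8 × log_10[(3/8)/(1/9)] = 0.1981
D_KL(P||Q) = 0.1172 dits

D_KL(P||Q) = 0.1172 ≥ 0 ✓

This non-negativity is a fundamental property: relative entropy cannot be negative because it measures how different Q is from P.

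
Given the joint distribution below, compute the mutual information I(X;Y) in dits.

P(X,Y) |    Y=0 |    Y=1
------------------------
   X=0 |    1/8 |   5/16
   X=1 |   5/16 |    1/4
0.0161 dits

Mutual information: I(X;Y) = H(X) + H(Y) - H(X,Y)

Marginals:
P(X) = (7/16, 9/16), H(X) = 0.2976 dits
P(Y) = (7/16, 9/16), H(Y) = 0.2976 dits

Joint entropy: H(X,Y) = 0.5791 dits

I(X;Y) = 0.2976 + 0.2976 - 0.5791 = 0.0161 dits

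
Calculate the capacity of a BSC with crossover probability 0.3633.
0.0546 bits

For a binary symmetric channel (BSC) with error probability p:
Capacity C = 1 - H(p) bits per symbol

where H(p) = -p log₂(p) - (1-p) log₂(1-p) is the binary entropy function.

H(0.3633) = 0.9454 bits
C = 1 - 0.9454 = 0.0546 bits per symbol

This means we can reliably transmit up to 0.0546 bits of information per channel use.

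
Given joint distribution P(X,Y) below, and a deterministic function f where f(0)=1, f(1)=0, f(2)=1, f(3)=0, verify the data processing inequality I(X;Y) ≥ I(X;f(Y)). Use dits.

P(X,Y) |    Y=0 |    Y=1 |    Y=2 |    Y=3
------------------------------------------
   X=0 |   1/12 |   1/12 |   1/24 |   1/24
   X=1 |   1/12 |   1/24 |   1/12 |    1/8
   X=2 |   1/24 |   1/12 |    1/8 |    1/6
I(X;Y) = 0.0262, I(X;f(Y)) = 0.0021, inequality holds: 0.0262 ≥ 0.0021

Data Processing Inequality: For any Markov chain X → Y → Z, we have I(X;Y) ≥ I(X;Z).

Here Z = f(Y) is a deterministic function of Y, forming X → Y → Z.

Original I(X;Y) = 0.0262 dits

After applying f:
P(X,Z) where Z=f(Y):
- P(X,Z=0) = P(X,Y=1) + P(X,Y=3)
- P(X,Z=1) = P(X,Y=0) + P(X,Y=2)

I(X;Z) = I(X;f(Y)) = 0.0021 dits

Verification: 0.0262 ≥ 0.0021 ✓

Information cannot be created by processing; the function f can only lose information about X.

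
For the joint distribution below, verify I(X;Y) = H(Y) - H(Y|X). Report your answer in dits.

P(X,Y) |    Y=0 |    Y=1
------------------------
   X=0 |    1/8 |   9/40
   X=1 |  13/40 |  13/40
I(X;Y) = 0.0041 dits

Mutual information has multiple equivalent forms:
- I(X;Y) = H(X) - H(X|Y)
- I(X;Y) = H(Y) - H(Y|X)
- I(X;Y) = H(X) + H(Y) - H(X,Y)

Computing all quantities:
H(X) = 0.2812, H(Y) = 0.2989, H(X,Y) = 0.5759
H(X|Y) = 0.2771, H(Y|X) = 0.2947

Verification:
H(X) - H(X|Y) = 0.2812 - 0.2771 = 0.0041
H(Y) - H(Y|X) = 0.2989 - 0.2947 = 0.0041
H(X) + H(Y) - H(X,Y) = 0.2812 + 0.2989 - 0.5759 = 0.0041

All forms give I(X;Y) = 0.0041 dits. ✓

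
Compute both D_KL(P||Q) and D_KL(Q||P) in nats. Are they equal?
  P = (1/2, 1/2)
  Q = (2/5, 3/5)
D_KL(P||Q) = 0.0204, D_KL(Q||P) = 0.0201

KL divergence is not symmetric: D_KL(P||Q) ≠ D_KL(Q||P) in general.

D_KL(P||Q) = 0.0204 nats
D_KL(Q||P) = 0.0201 nats

No, they are not equal!

This asymmetry is why KL divergence is not a true distance metric.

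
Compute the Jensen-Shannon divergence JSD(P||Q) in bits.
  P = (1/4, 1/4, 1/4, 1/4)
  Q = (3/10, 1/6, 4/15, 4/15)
0.0081 bits

Jensen-Shannon divergence is:
JSD(P||Q) = 0.5 × D_KL(P||M) + 0.5 × D_KL(Q||M)
where M = 0.5 × (P + Q) is the mixture distribution.

M = 0.5 × (1/4, 1/4, 1/4, 1/4) + 0.5 × (3/10, 1/6, 4/15, 4/15) = (11/40, 5/24, 0.258333, 0.258333)

D_KL(P||M) = 0.0077 bits
D_KL(Q||M) = 0.0084 bits

JSD(P||Q) = 0.5 × 0.0077 + 0.5 × 0.0084 = 0.0081 bits

Unlike KL divergence, JSD is symmetric and bounded: 0 ≤ JSD ≤ log(2).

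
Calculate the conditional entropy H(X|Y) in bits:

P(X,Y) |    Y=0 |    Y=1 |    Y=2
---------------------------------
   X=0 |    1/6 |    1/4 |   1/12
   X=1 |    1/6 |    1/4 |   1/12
1.0000 bits

Using the chain rule: H(X|Y) = H(X,Y) - H(Y)

First, compute H(X,Y) = 2.4591 bits

Marginal P(Y) = (1/3, 1/2, 1/6)
H(Y) = 1.4591 bits

H(X|Y) = H(X,Y) - H(Y) = 2.4591 - 1.4591 = 1.0000 bits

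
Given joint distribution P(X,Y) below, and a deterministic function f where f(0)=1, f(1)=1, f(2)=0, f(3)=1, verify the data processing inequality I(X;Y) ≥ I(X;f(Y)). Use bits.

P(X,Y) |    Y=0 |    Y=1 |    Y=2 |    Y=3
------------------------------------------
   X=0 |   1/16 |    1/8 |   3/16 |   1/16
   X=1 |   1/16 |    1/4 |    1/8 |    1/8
I(X;Y) = 0.0437, I(X;f(Y)) = 0.0351, inequality holds: 0.0437 ≥ 0.0351

Data Processing Inequality: For any Markov chain X → Y → Z, we have I(X;Y) ≥ I(X;Z).

Here Z = f(Y) is a deterministic function of Y, forming X → Y → Z.

Original I(X;Y) = 0.0437 bits

After applying f:
P(X,Z) where Z=f(Y):
- P(X,Z=0) = P(X,Y=2)
- P(X,Z=1) = P(X,Y=0) + P(X,Y=1) + P(X,Y=3)

I(X;Z) = I(X;f(Y)) = 0.0351 bits

Verification: 0.0437 ≥ 0.0351 ✓

Information cannot be created by processing; the function f can only lose information about X.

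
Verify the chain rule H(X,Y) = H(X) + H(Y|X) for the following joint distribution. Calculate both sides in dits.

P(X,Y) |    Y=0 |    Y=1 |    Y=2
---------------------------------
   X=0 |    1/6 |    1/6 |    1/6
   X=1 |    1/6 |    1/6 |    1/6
H(X,Y) = 0.7782, H(X) = 0.3010, H(Y|X) = 0.4771 (all in dits)

Chain rule: H(X,Y) = H(X) + H(Y|X)

Left side — joint entropy directly:
H(X,Y) = -Σ p(x,y) log p(x,y) = 0.7782 dits

Right side — compute H(Y|X) from the conditional distributions:
P(X) = (1/2, 1/2), so H(X) = 0.3010 dits
H(Y|X) = Σ_x P(X=x) · H(Y|X=x):
  P(Y|X=0) = (1/3, 1/3, 1/3), H(Y|X=0) = 0.4771, weight P(X=0) = 1/2
  P(Y|X=1) = (1/3, 1/3, 1/3), H(Y|X=1) = 0.4771, weight P(X=1) = 1/2
H(Y|X) = 0.4771 dits

H(X) + H(Y|X) = 0.3010 + 0.4771 = 0.7782 dits

Both sides equal 0.7782 dits. ✓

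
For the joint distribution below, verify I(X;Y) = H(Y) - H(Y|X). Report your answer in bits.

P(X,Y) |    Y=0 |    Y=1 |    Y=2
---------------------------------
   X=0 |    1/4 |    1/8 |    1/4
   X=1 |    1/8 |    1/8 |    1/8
I(X;Y) = 0.0157 bits

Mutual information has multiple equivalent forms:
- I(X;Y) = H(X) - H(X|Y)
- I(X;Y) = H(Y) - H(Y|X)
- I(X;Y) = H(X) + H(Y) - H(X,Y)

Computing all quantities:
H(X) = 0.9544, H(Y) = 1.5613, H(X,Y) = 2.5000
H(X|Y) = 0.9387, H(Y|X) = 1.5456

Verification:
H(X) - H(X|Y) = 0.9544 - 0.9387 = 0.0157
H(Y) - H(Y|X) = 1.5613 - 1.5456 = 0.0157
H(X) + H(Y) - H(X,Y) = 0.9544 + 1.5613 - 2.5000 = 0.0157

All forms give I(X;Y) = 0.0157 bits. ✓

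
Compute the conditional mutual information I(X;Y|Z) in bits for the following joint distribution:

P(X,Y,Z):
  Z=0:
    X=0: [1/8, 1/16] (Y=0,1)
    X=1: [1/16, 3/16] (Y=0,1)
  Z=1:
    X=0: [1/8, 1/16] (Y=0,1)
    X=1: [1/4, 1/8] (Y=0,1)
0.0560 bits

Conditional mutual information: I(X;Y|Z) = H(X|Z) + H(Y|Z) - H(X,Y|Z)

H(Z) = 0.9887
H(X,Z) = 1.9363 → H(X|Z) = 0.9476
H(Y,Z) = 1.9363 → H(Y|Z) = 0.9476
H(X,Y,Z) = 2.8278 → H(X,Y|Z) = 1.8391

I(X;Y|Z) = 0.9476 + 0.9476 - 1.8391 = 0.0560 bits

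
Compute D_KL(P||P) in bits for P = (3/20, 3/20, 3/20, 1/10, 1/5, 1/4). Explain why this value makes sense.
0.0000 bits

KL divergence satisfies the Gibbs inequality: D_KL(P||Q) ≥ 0 for all distributions P, Q.

D_KL(P||Q) = Σ p(x) log(p(x)/q(x))
Each term is p(x) × log_2(p(x)/p(x)) = p(x) × log_2(1) = 0, so the sum is 0.
D_KL(P||Q) = 0.0000 bits

When P = Q, the KL divergence is exactly 0, as there is no 'divergence' between identical distributions.

This non-negativity is a fundamental property: relative entropy cannot be negative because it measures how different Q is from P.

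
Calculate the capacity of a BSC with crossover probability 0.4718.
0.0023 bits

For a binary symmetric channel (BSC) with error probability p:
Capacity C = 1 - H(p) bits per symbol

where H(p) = -p log₂(p) - (1-p) log₂(1-p) is the binary entropy function.

H(0.4718) = 0.9977 bits
C = 1 - 0.9977 = 0.0023 bits per symbol

This means we can reliably transmit up to 0.0023 bits of information per channel use.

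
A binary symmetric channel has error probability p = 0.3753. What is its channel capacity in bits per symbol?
0.0453 bits

For a binary symmetric channel (BSC) with error probability p:
Capacity C = 1 - H(p) bits per symbol

where H(p) = -p log₂(p) - (1-p) log₂(1-p) is the binary entropy function.

H(0.3753) = 0.9547 bits
C = 1 - 0.9547 = 0.0453 bits per symbol

This means we can reliably transmit up to 0.0453 bits of information per channel use.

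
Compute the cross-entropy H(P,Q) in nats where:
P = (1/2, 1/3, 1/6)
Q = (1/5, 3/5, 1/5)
1.2432 nats

Cross-entropy: H(P,Q) = -Σ p(x) log q(x)

Alternatively: H(P,Q) = H(P) + D_KL(P||Q)
H(P) = 1.0114 nats
D_KL(P||Q) = 0.2318 nats

H(P,Q) = 1.0114 + 0.2318 = 1.2432 nats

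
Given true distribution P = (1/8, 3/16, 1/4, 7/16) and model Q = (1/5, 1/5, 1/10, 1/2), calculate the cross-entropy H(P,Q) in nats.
1.3818 nats

Cross-entropy: H(P,Q) = -Σ p(x) log q(x)

Alternatively: H(P,Q) = H(P) + D_KL(P||Q)
H(P) = 1.2820 nats
D_KL(P||Q) = 0.0998 nats

H(P,Q) = 1.2820 + 0.0998 = 1.3818 nats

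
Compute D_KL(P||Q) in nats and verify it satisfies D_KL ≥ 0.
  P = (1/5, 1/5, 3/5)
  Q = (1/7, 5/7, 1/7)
0.6738 nats

KL divergence satisfies the Gibbs inequality: D_KL(P||Q) ≥ 0 for all distributions P, Q.

D_KL(P||Q) = Σ p(x) log(p(x)/q(x))
Term by term:
  x=0: 1/5 × log_e[(1/5)/(1/7)] = 0.0673
  x=1: 1/5 × log_e[(1/5)/(5/7)] = -0.2546
  x=2: 3/5 × log_e[(3/5)/(1/7)] = 0.8611
D_KL(P||Q) = 0.6738 nats

D_KL(P||Q) = 0.6738 ≥ 0 ✓

This non-negativity is a fundamental property: relative entropy cannot be negative because it measures how different Q is from P.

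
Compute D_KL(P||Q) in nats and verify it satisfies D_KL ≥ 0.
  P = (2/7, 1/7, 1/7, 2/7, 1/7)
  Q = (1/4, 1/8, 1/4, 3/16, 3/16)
0.0588 nats

KL divergence satisfies the Gibbs inequality: D_KL(P||Q) ≥ 0 for all distributions P, Q.

D_KL(P||Q) = Σ p(x) log(p(x)/q(x))
Term by term:
  x=0: 2/7 × log_e[(2/7)/(1/4)] = 0.0382
  x=1: 1/7 × log_e[(1/7)/(1/8)] = 0.0191
  x=2: 1/7 × log_e[(1/7)/(1/4)] = -0.0799
  x=3: 2/7 × log_e[(2/7)/(3/16)] = 0.1203
  x=4: 1/7 × log_e[(1/7)/(3/16)] = -0.0388
D_KL(P||Q) = 0.0588 nats

D_KL(P||Q) = 0.0588 ≥ 0 ✓

This non-negativity is a fundamental property: relative entropy cannot be negative because it measures how different Q is from P.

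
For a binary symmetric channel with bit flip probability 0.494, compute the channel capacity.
0.0001 bits

For a binary symmetric channel (BSC) with error probability p:
Capacity C = 1 - H(p) bits per symbol

where H(p) = -p log₂(p) - (1-p) log₂(1-p) is the binary entropy function.

H(0.494) = 0.9999 bits
C = 1 - 0.9999 = 0.0001 bits per symbol

This means we can reliably transmit up to 0.0001 bits of information per channel use.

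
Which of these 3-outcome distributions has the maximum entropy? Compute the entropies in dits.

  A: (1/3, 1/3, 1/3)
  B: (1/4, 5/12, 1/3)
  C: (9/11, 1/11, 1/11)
A

For a discrete distribution over n outcomes, entropy is maximized by the uniform distribution.

Computing entropies:
H(A) = 0.4771 dits
H(B) = 0.4680 dits
H(C) = 0.2606 dits

The uniform distribution (where all probabilities equal 1/3) achieves the maximum entropy of log_10(3) = 0.4771 dits.

Distribution A has the highest entropy.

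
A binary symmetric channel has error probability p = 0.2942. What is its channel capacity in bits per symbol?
0.1259 bits

For a binary symmetric channel (BSC) with error probability p:
Capacity C = 1 - H(p) bits per symbol

where H(p) = -p log₂(p) - (1-p) log₂(1-p) is the binary entropy function.

H(0.2942) = 0.8741 bits
C = 1 - 0.8741 = 0.1259 bits per symbol

This means we can reliably transmit up to 0.1259 bits of information per channel use.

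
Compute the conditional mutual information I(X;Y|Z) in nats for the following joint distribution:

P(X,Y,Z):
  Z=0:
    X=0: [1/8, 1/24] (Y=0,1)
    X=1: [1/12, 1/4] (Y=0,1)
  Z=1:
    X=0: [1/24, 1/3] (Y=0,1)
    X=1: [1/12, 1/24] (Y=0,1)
0.1292 nats

Conditional mutual information: I(X;Y|Z) = H(X|Z) + H(Y|Z) - H(X,Y|Z)

H(Z) = 0.6931
H(X,Z) = 1.2926 → H(X|Z) = 0.5994
H(Y,Z) = 1.3139 → H(Y|Z) = 0.6208
H(X,Y,Z) = 1.7841 → H(X,Y|Z) = 1.0910

I(X;Y|Z) = 0.5994 + 0.6208 - 1.0910 = 0.1292 nats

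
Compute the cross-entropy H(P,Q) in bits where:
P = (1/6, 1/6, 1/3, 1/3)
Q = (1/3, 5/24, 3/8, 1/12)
2.3080 bits

Cross-entropy: H(P,Q) = -Σ p(x) log q(x)

Alternatively: H(P,Q) = H(P) + D_KL(P||Q)
H(P) = 1.9183 bits
D_KL(P||Q) = 0.3897 bits

H(P,Q) = 1.9183 + 0.3897 = 2.3080 bits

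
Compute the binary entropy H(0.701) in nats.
0.6100 nats

The binary entropy function is:
H(p) = -p log(p) - (1-p) log(1-p)

H(0.701) = -0.701 × log_e(0.701) - 0.299 × log_e(0.299)
H(0.701) = 0.6100 nats

Note: Binary entropy is maximized at p=0.5 (H=1 bit) and minimized at p=0 or p=1 (H=0).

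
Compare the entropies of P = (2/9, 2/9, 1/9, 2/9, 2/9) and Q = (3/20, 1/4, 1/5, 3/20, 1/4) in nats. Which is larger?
Q

Computing entropies in nats:
H(P) = 1.5811
H(Q) = 1.5842

Distribution Q has higher entropy.

Intuition: The distribution closer to uniform (more spread out) has higher entropy.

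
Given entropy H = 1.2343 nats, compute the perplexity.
3.4360

Perplexity is e^H (or exp(H) for natural log).

H = 1.2343 nats
Perplexity = e^1.2343 = 3.4360

Interpretation: The model's uncertainty is equivalent to choosing uniformly among 3.4 options.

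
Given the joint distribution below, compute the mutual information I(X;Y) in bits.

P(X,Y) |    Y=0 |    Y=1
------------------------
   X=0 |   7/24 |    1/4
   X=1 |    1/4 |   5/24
0.0000 bits

Mutual information: I(X;Y) = H(X) + H(Y) - H(X,Y)

Marginals:
P(X) = (13/24, 11/24), H(X) = 0.9950 bits
P(Y) = (13/24, 11/24), H(Y) = 0.9950 bits

Joint entropy: H(X,Y) = 1.9899 bits

I(X;Y) = 0.9950 + 0.9950 - 1.9899 = 0.0000 bits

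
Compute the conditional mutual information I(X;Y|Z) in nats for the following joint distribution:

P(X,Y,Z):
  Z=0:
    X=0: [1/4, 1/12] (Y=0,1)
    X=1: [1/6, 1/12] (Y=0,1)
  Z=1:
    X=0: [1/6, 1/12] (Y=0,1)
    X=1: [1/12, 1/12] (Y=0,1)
0.0082 nats

Conditional mutual information: I(X;Y|Z) = H(X|Z) + H(Y|Z) - H(X,Y|Z)

H(Z) = 0.6792
H(X,Z) = 1.3580 → H(X|Z) = 0.6788
H(Y,Z) = 1.3086 → H(Y|Z) = 0.6294
H(X,Y,Z) = 1.9792 → H(X,Y|Z) = 1.3000

I(X;Y|Z) = 0.6788 + 0.6294 - 1.3000 = 0.0082 nats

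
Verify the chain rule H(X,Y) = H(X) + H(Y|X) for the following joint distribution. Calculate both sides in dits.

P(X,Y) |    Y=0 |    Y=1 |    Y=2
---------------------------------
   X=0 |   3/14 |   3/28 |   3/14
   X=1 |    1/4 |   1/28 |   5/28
H(X,Y) = 0.7265, H(X) = 0.2999, H(Y|X) = 0.4265 (all in dits)

Chain rule: H(X,Y) = H(X) + H(Y|X)

Left side — joint entropy directly:
H(X,Y) = -Σ p(x,y) log p(x,y) = 0.7265 dits

Right side — compute H(Y|X) from the conditional distributions:
P(X) = (15/28, 13/28), so H(X) = 0.2999 dits
H(Y|X) = Σ_x P(X=x) · H(Y|X=x):
  P(Y|X=0) = (2/5, 1/5, 2/5), H(Y|X=0) = 0.4581, weight P(X=0) = 15/28
  P(Y|X=1) = (7/13, 1/13, 5/13), H(Y|X=1) = 0.3901, weight P(X=1) = 13/28
H(Y|X) = 0.4265 dits

H(X) + H(Y|X) = 0.2999 + 0.4265 = 0.7265 dits

Both sides equal 0.7265 dits. ✓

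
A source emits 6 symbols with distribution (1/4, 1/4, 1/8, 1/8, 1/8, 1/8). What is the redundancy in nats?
0.0589 nats

Redundancy measures how far a source is from maximum entropy:
R = H_max - H(X)

Maximum entropy for 6 symbols: H_max = log_e(6) = 1.7918 nats
Actual entropy: H(X) = 1.7329 nats
Redundancy: R = 1.7918 - 1.7329 = 0.0589 nats

This redundancy represents potential for compression: the source could be compressed by 0.0589 nats per symbol.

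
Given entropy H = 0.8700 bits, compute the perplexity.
1.8277

Perplexity is 2^H (or exp(H) for natural log).

H = 0.8700 bits
Perplexity = 2^0.8700 = 1.8277

Interpretation: The model's uncertainty is equivalent to choosing uniformly among 1.8 options.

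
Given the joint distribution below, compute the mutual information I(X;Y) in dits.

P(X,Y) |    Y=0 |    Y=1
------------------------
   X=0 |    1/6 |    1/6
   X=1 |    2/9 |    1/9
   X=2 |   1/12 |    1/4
0.0265 dits

Mutual information: I(X;Y) = H(X) + H(Y) - H(X,Y)

Marginals:
P(X) = (1/3, 1/3, 1/3), H(X) = 0.4771 dits
P(Y) = (17/36, 19/36), H(Y) = 0.3004 dits

Joint entropy: H(X,Y) = 0.7510 dits

I(X;Y) = 0.4771 + 0.3004 - 0.7510 = 0.0265 dits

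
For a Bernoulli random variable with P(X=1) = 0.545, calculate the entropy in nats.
0.6891 nats

The binary entropy function is:
H(p) = -p log(p) - (1-p) log(1-p)

H(0.545) = -0.545 × log_e(0.545) - 0.455 × log_e(0.455)
H(0.545) = 0.6891 nats

Note: Binary entropy is maximized at p=0.5 (H=1 bit) and minimized at p=0 or p=1 (H=0).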